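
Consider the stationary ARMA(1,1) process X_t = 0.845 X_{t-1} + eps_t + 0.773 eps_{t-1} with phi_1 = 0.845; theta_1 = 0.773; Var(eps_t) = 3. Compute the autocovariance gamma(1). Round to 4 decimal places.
\gamma(1) = 28.0604

Multiply the model equation by X_{t-k} and take expectations. With theta_0 = psi_0 = 1 and psi_j the MA(infinity) weights, this gives
  gamma(k) - sum_i phi_i gamma(k-i) = c_k,
  c_k = sigma^2 * sum_{j=k..q} theta_j psi_{j-k}   (c_k = 0 for k > q),
using gamma(-m) = gamma(m).
psi-weights needed (psi_j = theta_j + sum_i phi_i psi_{j-i}):
  psi_1 = theta_1 + phi_1 = 0.773 + (0.845) = 1.618
Right-hand sides:
  c_0 = sigma^2 (1 + theta_1 psi_1) = 3 * (1 + (0.773)(1.618)) = 3 * 2.250714 = 6.752142
  c_1 = sigma^2 theta_1 = 3 * (0.773) = 2.319
  c_2 = 0
Equations for k = 0 and k = 1 (AR order 1):
  gamma(0) = phi_1 gamma(1) + c_0
  gamma(1) = phi_1 gamma(0) + c_1
Substituting the second into the first: gamma(0) (1 - phi_1^2) = c_0 + phi_1 c_1, so
  gamma(0) = (c_0 + phi_1 c_1) / (1 - phi_1^2) = (6.752142 + (0.845)(2.319)) / (1 - (0.845)^2) = 8.711697 / 0.285975 = 30.463142.
  gamma(1) = phi_1 gamma(0) + c_1 = (0.845)(30.463142) + (2.319) = 28.060355.
Therefore gamma(1) = 28.0604 (to 4 decimal places).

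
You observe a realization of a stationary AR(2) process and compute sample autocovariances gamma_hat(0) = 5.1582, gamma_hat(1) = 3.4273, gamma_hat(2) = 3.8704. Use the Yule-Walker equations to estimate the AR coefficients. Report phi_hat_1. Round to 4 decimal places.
\hat\phi_{1} = 0.2970

The Yule-Walker equations for an AR(p) process read, in matrix form,
  Gamma_p phi = r_p,   with   (Gamma_p)_{ij} = gamma(|i - j|),
                       (r_p)_i = gamma(i),   i,j = 1..p.
Substitute the sample gammas (Toeplitz matrix and right-hand side of size 2):
  Gamma_p = [[5.1582, 3.4273], [3.4273, 5.1582]]
  r_p     = [3.4273, 3.8704]
Written out:
  5.1582 phi_1 + 3.4273 phi_2 = 3.4273
  3.4273 phi_1 + 5.1582 phi_2 = 3.8704
Solve by Cramer's rule:
  det = gamma(0)^2 - gamma(1)^2 = (5.1582)^2 - (3.4273)^2 = 26.60702724 - 11.74638529 = 14.86064195
  phi_hat_1 = [gamma(1) gamma(0) - gamma(1) gamma(2)] / det = [(3.4273)(5.1582) - (3.4273)(3.8704)] / 14.86064195 = 4.41367694 / 14.86064195 = 0.297
  phi_hat_2 = [gamma(0) gamma(2) - gamma(1)^2] / det = [(5.1582)(3.8704) - (3.4273)^2] / 14.86064195 = 8.21791199 / 14.86064195 = 0.553
So phi_hat = [0.2970, 0.5530].
Therefore phi_hat_1 = 0.2970.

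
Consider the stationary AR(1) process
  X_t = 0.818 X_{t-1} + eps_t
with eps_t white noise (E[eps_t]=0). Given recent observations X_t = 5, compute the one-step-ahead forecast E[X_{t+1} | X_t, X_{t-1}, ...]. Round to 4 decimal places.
E[X_{t+1} \mid \mathcal F_t] = 4.0900

For an AR(p) model X_t = c + sum_i phi_i X_{t-i} + eps_t, the
one-step-ahead conditional mean is
  E[X_{t+1} | X_t, ...] = c + sum_i phi_i X_{t+1-i}.
Substitute known values:
  E[X_{t+1} | ...] = (0.818) * (5)
                   = 4.0900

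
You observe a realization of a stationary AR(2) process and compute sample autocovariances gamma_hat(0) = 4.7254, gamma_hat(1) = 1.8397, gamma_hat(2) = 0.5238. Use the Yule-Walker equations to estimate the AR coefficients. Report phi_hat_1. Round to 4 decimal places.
\hat\phi_{1} = 0.4080

The Yule-Walker equations for an AR(p) process read, in matrix form,
  Gamma_p phi = r_p,   with   (Gamma_p)_{ij} = gamma(|i - j|),
                       (r_p)_i = gamma(i),   i,j = 1..p.
Substitute the sample gammas (Toeplitz matrix and right-hand side of size 2):
  Gamma_p = [[4.7254, 1.8397], [1.8397, 4.7254]]
  r_p     = [1.8397, 0.5238]
Written out:
  4.7254 phi_1 + 1.8397 phi_2 = 1.8397
  1.8397 phi_1 + 4.7254 phi_2 = 0.5238
Solve by Cramer's rule:
  det = gamma(0)^2 - gamma(1)^2 = (4.7254)^2 - (1.8397)^2 = 22.32940516 - 3.38449609 = 18.94490907
  phi_hat_1 = [gamma(1) gamma(0) - gamma(1) gamma(2)] / det = [(1.8397)(4.7254) - (1.8397)(0.5238)] / 18.94490907 = 7.72968352 / 18.94490907 = 0.408
  phi_hat_2 = [gamma(0) gamma(2) - gamma(1)^2] / det = [(4.7254)(0.5238) - (1.8397)^2] / 18.94490907 = -0.90933157 / 18.94490907 = -0.048
So phi_hat = [0.4080, -0.0480].
Therefore phi_hat_1 = 0.4080.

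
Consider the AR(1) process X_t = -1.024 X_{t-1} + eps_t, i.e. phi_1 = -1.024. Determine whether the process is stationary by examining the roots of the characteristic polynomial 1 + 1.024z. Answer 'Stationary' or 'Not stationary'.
\text{Not stationary}

The AR(p) characteristic polynomial is P(z) = 1 + 1.024z.
Stationarity requires all roots to lie outside the unit circle, i.e. |z| > 1 for every root.
This is linear in z: 1 + (1.024) z = 0  =>  z = -1/(1.024) = -0.976562,  |z| = 0.976562.
Moduli of all roots: 0.9766.
All moduli strictly greater than 1? No.
Verdict: Not stationary.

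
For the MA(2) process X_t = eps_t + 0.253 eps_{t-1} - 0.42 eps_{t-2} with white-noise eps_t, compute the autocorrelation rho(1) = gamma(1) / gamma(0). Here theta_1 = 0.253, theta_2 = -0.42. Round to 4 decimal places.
\rho(1) = 0.1183

For an MA(q) process with theta_0 = 1, the autocovariance is
  gamma(k) = sigma^2 * sum_{i=0..q-k} theta_i * theta_{i+k},
and rho(k) = gamma(k) / gamma(0). Sigma^2 cancels.
  numerator   = (1)*(0.253) + (0.253)*(-0.42) = 0.14674.
  denominator = (1)^2 + (0.253)^2 + (-0.42)^2 = 1.240409.
  rho(1) = 0.14674 / 1.240409 = 0.1183.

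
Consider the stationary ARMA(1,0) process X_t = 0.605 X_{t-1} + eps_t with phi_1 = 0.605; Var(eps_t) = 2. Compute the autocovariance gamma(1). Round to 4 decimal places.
\gamma(1) = 1.9086

Multiply the model equation by X_{t-k} and take expectations. With theta_0 = psi_0 = 1 and psi_j the MA(infinity) weights, this gives
  gamma(k) - sum_i phi_i gamma(k-i) = c_k,
  c_k = sigma^2 * sum_{j=k..q} theta_j psi_{j-k}   (c_k = 0 for k > q),
using gamma(-m) = gamma(m).
Pure AR (q = 0): c_0 = sigma^2 = 2, c_k = 0 for k >= 1.
Equations for k = 0 and k = 1 (AR order 1):
  gamma(0) = phi_1 gamma(1) + c_0
  gamma(1) = phi_1 gamma(0) + c_1
Substituting the second into the first: gamma(0) (1 - phi_1^2) = c_0 + phi_1 c_1, so
  gamma(0) = c_0 / (1 - phi_1^2) = 2 / (1 - (0.605)^2) = 2 / 0.633975 = 3.154699.
  gamma(1) = phi_1 gamma(0) = (0.605)(3.154699) = 1.908593.
Therefore gamma(1) = 1.9086 (to 4 decimal places).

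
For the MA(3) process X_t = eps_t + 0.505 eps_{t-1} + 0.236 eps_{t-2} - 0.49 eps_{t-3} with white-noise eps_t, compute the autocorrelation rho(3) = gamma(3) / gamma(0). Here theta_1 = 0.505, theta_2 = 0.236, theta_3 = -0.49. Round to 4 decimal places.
\rho(3) = -0.3160

For an MA(q) process with theta_0 = 1, the autocovariance is
  gamma(k) = sigma^2 * sum_{i=0..q-k} theta_i * theta_{i+k},
and rho(k) = gamma(k) / gamma(0). Sigma^2 cancels.
  numerator   = (1)*(-0.49) = -0.49.
  denominator = (1)^2 + (0.505)^2 + (0.236)^2 + (-0.49)^2 = 1.550821.
  rho(3) = -0.49 / 1.550821 = -0.3160.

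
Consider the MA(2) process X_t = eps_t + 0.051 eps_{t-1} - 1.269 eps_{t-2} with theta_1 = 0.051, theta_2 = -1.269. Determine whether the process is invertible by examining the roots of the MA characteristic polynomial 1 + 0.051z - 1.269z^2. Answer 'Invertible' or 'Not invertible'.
\text{Not invertible}

The MA(q) characteristic polynomial is P(z) = 1 + 0.051z - 1.269z^2.
Invertibility requires all roots to lie outside the unit circle, i.e. |z| > 1 for every root.
Set 1 + (0.051) z + (-1.269) z^2 = 0, i.e. a z^2 + b z + c = 0 with a = -1.269, b = 0.051, c = 1.
Discriminant D = b^2 - 4ac = (0.051)^2 - 4*(-1.269)*1 = 0.002601 - (-5.076) = 5.078601.
D >= 0, so the roots are real: z = (-b +/- sqrt(D)) / (2a) = (-0.051 +/- 2.253575) / (-2.538).
  z_1 = (-0.051 + 2.253575) / (-2.538) = -0.8678,   |z_1| = 0.8678.
  z_2 = (-0.051 - 2.253575) / (-2.538) = 0.908,   |z_2| = 0.908.
Moduli of all roots: 0.8678, 0.9080.
All moduli strictly greater than 1? No.
Verdict: Not invertible.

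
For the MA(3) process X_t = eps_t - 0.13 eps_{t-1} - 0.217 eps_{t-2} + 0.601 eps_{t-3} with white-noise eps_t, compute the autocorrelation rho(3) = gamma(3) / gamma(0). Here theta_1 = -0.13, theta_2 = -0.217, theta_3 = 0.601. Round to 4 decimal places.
\rho(3) = 0.4217

For an MA(q) process with theta_0 = 1, the autocovariance is
  gamma(k) = sigma^2 * sum_{i=0..q-k} theta_i * theta_{i+k},
and rho(k) = gamma(k) / gamma(0). Sigma^2 cancels.
  numerator   = (1)*(0.601) = 0.601.
  denominator = (1)^2 + (-0.13)^2 + (-0.217)^2 + (0.601)^2 = 1.42519.
  rho(3) = 0.601 / 1.42519 = 0.4217.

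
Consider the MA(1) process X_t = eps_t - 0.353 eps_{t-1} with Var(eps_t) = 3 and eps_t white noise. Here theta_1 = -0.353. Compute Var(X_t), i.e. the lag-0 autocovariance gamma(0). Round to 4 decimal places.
\gamma(0) = 3.3738

For an MA(q) process X_t = eps_t + sum_i theta_i eps_{t-i} with
Var(eps_t) = sigma^2, the variance is
  gamma(0) = sigma^2 * (1 + sum_i theta_i^2).
  sum_i theta_i^2 = (-0.353)^2 = 0.124609.
  gamma(0) = 3 * (1 + 0.124609) = 3 * 1.124609 = 3.373827, which rounds to 3.3738.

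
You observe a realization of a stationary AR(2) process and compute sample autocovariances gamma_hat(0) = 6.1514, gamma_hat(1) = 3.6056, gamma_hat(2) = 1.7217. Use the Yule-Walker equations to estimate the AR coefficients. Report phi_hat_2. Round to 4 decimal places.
\hat\phi_{2} = -0.0970

The Yule-Walker equations for an AR(p) process read, in matrix form,
  Gamma_p phi = r_p,   with   (Gamma_p)_{ij} = gamma(|i - j|),
                       (r_p)_i = gamma(i),   i,j = 1..p.
Substitute the sample gammas (Toeplitz matrix and right-hand side of size 2):
  Gamma_p = [[6.1514, 3.6056], [3.6056, 6.1514]]
  r_p     = [3.6056, 1.7217]
Written out:
  6.1514 phi_1 + 3.6056 phi_2 = 3.6056
  3.6056 phi_1 + 6.1514 phi_2 = 1.7217
Solve by Cramer's rule:
  det = gamma(0)^2 - gamma(1)^2 = (6.1514)^2 - (3.6056)^2 = 37.83972196 - 13.00035136 = 24.8393706
  phi_hat_1 = [gamma(1) gamma(0) - gamma(1) gamma(2)] / det = [(3.6056)(6.1514) - (3.6056)(1.7217)] / 24.8393706 = 15.97172632 / 24.8393706 = 0.643
  phi_hat_2 = [gamma(0) gamma(2) - gamma(1)^2] / det = [(6.1514)(1.7217) - (3.6056)^2] / 24.8393706 = -2.40948598 / 24.8393706 = -0.097
So phi_hat = [0.6430, -0.0970].
Therefore phi_hat_2 = -0.0970.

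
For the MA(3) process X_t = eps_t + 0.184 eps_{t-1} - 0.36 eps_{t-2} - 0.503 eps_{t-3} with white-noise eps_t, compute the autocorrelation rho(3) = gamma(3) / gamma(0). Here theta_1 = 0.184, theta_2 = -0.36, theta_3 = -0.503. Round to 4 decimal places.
\rho(3) = -0.3551

For an MA(q) process with theta_0 = 1, the autocovariance is
  gamma(k) = sigma^2 * sum_{i=0..q-k} theta_i * theta_{i+k},
and rho(k) = gamma(k) / gamma(0). Sigma^2 cancels.
  numerator   = (1)*(-0.503) = -0.503.
  denominator = (1)^2 + (0.184)^2 + (-0.36)^2 + (-0.503)^2 = 1.416465.
  rho(3) = -0.503 / 1.416465 = -0.3551.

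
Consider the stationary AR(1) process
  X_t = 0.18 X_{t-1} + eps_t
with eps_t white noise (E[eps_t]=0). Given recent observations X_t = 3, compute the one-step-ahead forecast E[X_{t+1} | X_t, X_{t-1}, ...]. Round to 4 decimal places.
E[X_{t+1} \mid \mathcal F_t] = 0.5400

For an AR(p) model X_t = c + sum_i phi_i X_{t-i} + eps_t, the
one-step-ahead conditional mean is
  E[X_{t+1} | X_t, ...] = c + sum_i phi_i X_{t+1-i}.
Substitute known values:
  E[X_{t+1} | ...] = (0.18) * (3)
                   = 0.5400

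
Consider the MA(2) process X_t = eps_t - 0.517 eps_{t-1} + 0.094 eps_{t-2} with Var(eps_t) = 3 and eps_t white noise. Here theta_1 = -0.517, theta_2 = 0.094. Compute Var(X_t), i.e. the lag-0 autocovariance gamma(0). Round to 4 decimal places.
\gamma(0) = 3.8284

For an MA(q) process X_t = eps_t + sum_i theta_i eps_{t-i} with
Var(eps_t) = sigma^2, the variance is
  gamma(0) = sigma^2 * (1 + sum_i theta_i^2).
  sum_i theta_i^2 = (-0.517)^2 + (0.094)^2 = 0.267289 + 0.008836 = 0.276125.
  gamma(0) = 3 * (1 + 0.276125) = 3 * 1.276125 = 3.828375, which rounds to 3.8284.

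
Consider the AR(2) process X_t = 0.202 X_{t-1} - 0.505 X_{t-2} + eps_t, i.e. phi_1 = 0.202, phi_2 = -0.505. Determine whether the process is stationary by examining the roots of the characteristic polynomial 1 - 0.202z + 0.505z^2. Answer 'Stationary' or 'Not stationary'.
\text{Stationary}

The AR(p) characteristic polynomial is P(z) = 1 - 0.202z + 0.505z^2.
Stationarity requires all roots to lie outside the unit circle, i.e. |z| > 1 for every root.
Set 1 + (-0.202) z + (0.505) z^2 = 0, i.e. a z^2 + b z + c = 0 with a = 0.505, b = -0.202, c = 1.
Discriminant D = b^2 - 4ac = (-0.202)^2 - 4*(0.505)*1 = 0.040804 - (2.02) = -1.979196.
D < 0, so the roots are the complex-conjugate pair z = (-b +/- i sqrt(-D)) / (2a) = 0.2 +/- 1.3929i.
For a conjugate pair |z|^2 = z * conj(z) = (product of roots) = c/a = 1/(0.505) = 1.980198, so |z| = sqrt(1.980198) = 1.4072 for both roots.
Moduli of all roots: 1.4072, 1.4072.
All moduli strictly greater than 1? Yes.
Verdict: Stationary.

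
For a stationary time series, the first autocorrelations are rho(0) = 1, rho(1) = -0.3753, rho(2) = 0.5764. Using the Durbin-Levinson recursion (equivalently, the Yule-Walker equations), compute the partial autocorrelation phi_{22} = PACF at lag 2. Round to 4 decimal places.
\phi_{22} = 0.5070

The PACF at lag k is phi_{kk}, the last component of the solution
to the Yule-Walker system G_k phi = r_k where
  (G_k)_{ij} = rho(|i - j|), (r_k)_i = rho(i), i,j = 1..k.
Equivalently, Durbin-Levinson gives phi_{kk} iteratively:
  phi_{11} = rho(1)
  phi_{kk} = [rho(k) - sum_{j=1..k-1} phi_{k-1,j} rho(k-j)]
            / [1 - sum_{j=1..k-1} phi_{k-1,j} rho(j)],
  phi_{k,j} = phi_{k-1,j} - phi_{kk} phi_{k-1,k-j},  j = 1..k-1.
Step k = 1:
  phi_11 = rho(1) = -0.3753.
Step k = 2:
  phi_22 = [rho(2) - phi_11 rho(1)] / [1 - phi_11 rho(1)] = [0.5764 - (-0.3753)(-0.3753)] / [1 - (-0.3753)(-0.3753)]
         = 0.43554991 / 0.85914991 = 0.507.
Therefore phi_{22} = 0.5070.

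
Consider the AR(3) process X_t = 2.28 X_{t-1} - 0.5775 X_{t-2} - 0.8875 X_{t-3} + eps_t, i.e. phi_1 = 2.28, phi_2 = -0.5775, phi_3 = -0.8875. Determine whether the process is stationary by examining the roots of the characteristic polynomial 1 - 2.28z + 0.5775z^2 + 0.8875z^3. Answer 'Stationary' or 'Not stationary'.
\text{Not stationary}

The AR(p) characteristic polynomial is P(z) = 1 - 2.28z + 0.5775z^2 + 0.8875z^3.
Stationarity requires all roots to lie outside the unit circle, i.e. |z| > 1 for every root.
Degree 3: look for a simple real root z0 first, then factor out (1 - z/z0) and solve the remaining quadratic.
Testing z0 = 0.8: P(0.8) = 1 + (-2.28)(0.8) + (0.5775)(0.8)^2 + (0.8875)(0.8)^3
  = 1 + (-1.824) + (0.3696) + (0.4544) = 0.  So z_0 = 0.8 is a root, |z_0| = 0.8.
Divide out the factor (1 - 1.25 z) = (1 - z/z0) (since 1/z0 = 1.25):
  P(z) = (1 - 1.25 z)(1 + (-1.03) z + (-0.71) z^2)
  [check: z-coef -1.03 - (1.25) = -2.28; z^2-coef -0.71 - (1.25)(-1.03) = 0.5775; z^3-coef -(1.25)(-0.71) = 0.8875.]
Remaining roots from the quadratic factor 1 + (-1.03) z + (-0.71) z^2:
  Set 1 + (-1.03) z + (-0.71) z^2 = 0, i.e. a z^2 + b z + c = 0 with a = -0.71, b = -1.03, c = 1.
  Discriminant D = b^2 - 4ac = (-1.03)^2 - 4*(-0.71)*1 = 1.0609 - (-2.84) = 3.9009.
  D >= 0, so the roots are real: z = (-b +/- sqrt(D)) / (2a) = (1.03 +/- 1.97507) / (-1.42).
    z_1 = (1.03 + 1.97507) / (-1.42) = -2.1162,   |z_1| = 2.1162.
    z_2 = (1.03 - 1.97507) / (-1.42) = 0.6655,   |z_2| = 0.6655.
Moduli of all roots: 0.8000, 2.1162, 0.6655.
All moduli strictly greater than 1? No.
Verdict: Not stationary.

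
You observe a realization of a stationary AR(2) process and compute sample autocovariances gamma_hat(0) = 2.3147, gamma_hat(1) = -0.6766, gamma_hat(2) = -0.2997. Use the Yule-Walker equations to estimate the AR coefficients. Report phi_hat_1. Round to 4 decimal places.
\hat\phi_{1} = -0.3610

The Yule-Walker equations for an AR(p) process read, in matrix form,
  Gamma_p phi = r_p,   with   (Gamma_p)_{ij} = gamma(|i - j|),
                       (r_p)_i = gamma(i),   i,j = 1..p.
Substitute the sample gammas (Toeplitz matrix and right-hand side of size 2):
  Gamma_p = [[2.3147, -0.6766], [-0.6766, 2.3147]]
  r_p     = [-0.6766, -0.2997]
Written out:
  2.3147 phi_1 - 0.6766 phi_2 = -0.6766
  -0.6766 phi_1 + 2.3147 phi_2 = -0.2997
Solve by Cramer's rule:
  det = gamma(0)^2 - gamma(1)^2 = (2.3147)^2 - (-0.6766)^2 = 5.35783609 - 0.45778756 = 4.90004853
  phi_hat_1 = [gamma(1) gamma(0) - gamma(1) gamma(2)] / det = [(-0.6766)(2.3147) - (-0.6766)(-0.2997)] / 4.90004853 = -1.76890304 / 4.90004853 = -0.361
  phi_hat_2 = [gamma(0) gamma(2) - gamma(1)^2] / det = [(2.3147)(-0.2997) - (-0.6766)^2] / 4.90004853 = -1.15150315 / 4.90004853 = -0.235
So phi_hat = [-0.3610, -0.2350].
Therefore phi_hat_1 = -0.3610.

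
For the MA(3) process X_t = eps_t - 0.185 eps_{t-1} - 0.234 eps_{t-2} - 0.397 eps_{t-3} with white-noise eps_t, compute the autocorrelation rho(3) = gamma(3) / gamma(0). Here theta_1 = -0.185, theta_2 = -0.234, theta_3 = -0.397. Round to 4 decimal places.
\rho(3) = -0.3185

For an MA(q) process with theta_0 = 1, the autocovariance is
  gamma(k) = sigma^2 * sum_{i=0..q-k} theta_i * theta_{i+k},
and rho(k) = gamma(k) / gamma(0). Sigma^2 cancels.
  numerator   = (1)*(-0.397) = -0.397.
  denominator = (1)^2 + (-0.185)^2 + (-0.234)^2 + (-0.397)^2 = 1.24659.
  rho(3) = -0.397 / 1.24659 = -0.3185.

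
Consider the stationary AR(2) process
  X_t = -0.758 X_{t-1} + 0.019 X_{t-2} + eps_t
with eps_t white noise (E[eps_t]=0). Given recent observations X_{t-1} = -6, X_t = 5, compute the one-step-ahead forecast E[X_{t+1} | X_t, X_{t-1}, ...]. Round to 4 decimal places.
E[X_{t+1} \mid \mathcal F_t] = -3.9040

For an AR(p) model X_t = c + sum_i phi_i X_{t-i} + eps_t, the
one-step-ahead conditional mean is
  E[X_{t+1} | X_t, ...] = c + sum_i phi_i X_{t+1-i}.
Substitute known values:
  E[X_{t+1} | ...] = (-0.758) * (5) + (0.019) * (-6)
                   = -3.9040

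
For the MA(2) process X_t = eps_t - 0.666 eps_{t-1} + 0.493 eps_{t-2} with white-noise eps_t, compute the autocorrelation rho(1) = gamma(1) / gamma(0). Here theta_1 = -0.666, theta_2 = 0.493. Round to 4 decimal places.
\rho(1) = -0.5896

For an MA(q) process with theta_0 = 1, the autocovariance is
  gamma(k) = sigma^2 * sum_{i=0..q-k} theta_i * theta_{i+k},
and rho(k) = gamma(k) / gamma(0). Sigma^2 cancels.
  numerator   = (1)*(-0.666) + (-0.666)*(0.493) = -0.994338.
  denominator = (1)^2 + (-0.666)^2 + (0.493)^2 = 1.686605.
  rho(1) = -0.994338 / 1.686605 = -0.5896.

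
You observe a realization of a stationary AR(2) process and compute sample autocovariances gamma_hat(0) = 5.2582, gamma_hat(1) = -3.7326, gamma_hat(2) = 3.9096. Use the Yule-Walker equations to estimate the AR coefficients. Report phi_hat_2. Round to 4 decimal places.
\hat\phi_{2} = 0.4830

The Yule-Walker equations for an AR(p) process read, in matrix form,
  Gamma_p phi = r_p,   with   (Gamma_p)_{ij} = gamma(|i - j|),
                       (r_p)_i = gamma(i),   i,j = 1..p.
Substitute the sample gammas (Toeplitz matrix and right-hand side of size 2):
  Gamma_p = [[5.2582, -3.7326], [-3.7326, 5.2582]]
  r_p     = [-3.7326, 3.9096]
Written out:
  5.2582 phi_1 - 3.7326 phi_2 = -3.7326
  -3.7326 phi_1 + 5.2582 phi_2 = 3.9096
Solve by Cramer's rule:
  det = gamma(0)^2 - gamma(1)^2 = (5.2582)^2 - (-3.7326)^2 = 27.64866724 - 13.93230276 = 13.71636448
  phi_hat_1 = [gamma(1) gamma(0) - gamma(1) gamma(2)] / det = [(-3.7326)(5.2582) - (-3.7326)(3.9096)] / 13.71636448 = -5.03378436 / 13.71636448 = -0.367
  phi_hat_2 = [gamma(0) gamma(2) - gamma(1)^2] / det = [(5.2582)(3.9096) - (-3.7326)^2] / 13.71636448 = 6.62515596 / 13.71636448 = 0.483
So phi_hat = [-0.3670, 0.4830].
Therefore phi_hat_2 = 0.4830.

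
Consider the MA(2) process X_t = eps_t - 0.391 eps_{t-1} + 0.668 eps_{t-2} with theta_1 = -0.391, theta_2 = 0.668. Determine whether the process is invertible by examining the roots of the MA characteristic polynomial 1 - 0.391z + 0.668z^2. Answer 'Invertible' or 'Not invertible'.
\text{Invertible}

The MA(q) characteristic polynomial is P(z) = 1 - 0.391z + 0.668z^2.
Invertibility requires all roots to lie outside the unit circle, i.e. |z| > 1 for every root.
Set 1 + (-0.391) z + (0.668) z^2 = 0, i.e. a z^2 + b z + c = 0 with a = 0.668, b = -0.391, c = 1.
Discriminant D = b^2 - 4ac = (-0.391)^2 - 4*(0.668)*1 = 0.152881 - (2.672) = -2.519119.
D < 0, so the roots are the complex-conjugate pair z = (-b +/- i sqrt(-D)) / (2a) = 0.2927 +/- 1.188i.
For a conjugate pair |z|^2 = z * conj(z) = (product of roots) = c/a = 1/(0.668) = 1.497006, so |z| = sqrt(1.497006) = 1.2235 for both roots.
Moduli of all roots: 1.2235, 1.2235.
All moduli strictly greater than 1? Yes.
Verdict: Invertible.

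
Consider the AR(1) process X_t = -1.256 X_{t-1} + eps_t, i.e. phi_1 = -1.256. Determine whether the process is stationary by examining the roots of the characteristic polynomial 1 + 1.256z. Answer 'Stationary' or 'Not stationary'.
\text{Not stationary}

The AR(p) characteristic polynomial is P(z) = 1 + 1.256z.
Stationarity requires all roots to lie outside the unit circle, i.e. |z| > 1 for every root.
This is linear in z: 1 + (1.256) z = 0  =>  z = -1/(1.256) = -0.796178,  |z| = 0.796178.
Moduli of all roots: 0.7962.
All moduli strictly greater than 1? No.
Verdict: Not stationary.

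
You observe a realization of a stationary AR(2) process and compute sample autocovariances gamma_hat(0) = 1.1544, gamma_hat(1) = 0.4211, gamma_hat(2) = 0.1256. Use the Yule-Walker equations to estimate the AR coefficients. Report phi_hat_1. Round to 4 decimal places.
\hat\phi_{1} = 0.3750

The Yule-Walker equations for an AR(p) process read, in matrix form,
  Gamma_p phi = r_p,   with   (Gamma_p)_{ij} = gamma(|i - j|),
                       (r_p)_i = gamma(i),   i,j = 1..p.
Substitute the sample gammas (Toeplitz matrix and right-hand side of size 2):
  Gamma_p = [[1.1544, 0.4211], [0.4211, 1.1544]]
  r_p     = [0.4211, 0.1256]
Written out:
  1.1544 phi_1 + 0.4211 phi_2 = 0.4211
  0.4211 phi_1 + 1.1544 phi_2 = 0.1256
Solve by Cramer's rule:
  det = gamma(0)^2 - gamma(1)^2 = (1.1544)^2 - (0.4211)^2 = 1.33263936 - 0.17732521 = 1.15531415
  phi_hat_1 = [gamma(1) gamma(0) - gamma(1) gamma(2)] / det = [(0.4211)(1.1544) - (0.4211)(0.1256)] / 1.15531415 = 0.43322768 / 1.15531415 = 0.375
  phi_hat_2 = [gamma(0) gamma(2) - gamma(1)^2] / det = [(1.1544)(0.1256) - (0.4211)^2] / 1.15531415 = -0.03233257 / 1.15531415 = -0.028
So phi_hat = [0.3750, -0.0280].
Therefore phi_hat_1 = 0.3750.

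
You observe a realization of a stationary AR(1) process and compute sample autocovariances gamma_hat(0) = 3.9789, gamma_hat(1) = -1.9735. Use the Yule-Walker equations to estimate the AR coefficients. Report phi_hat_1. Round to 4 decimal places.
\hat\phi_{1} = -0.4960

The Yule-Walker equations for an AR(p) process read, in matrix form,
  Gamma_p phi = r_p,   with   (Gamma_p)_{ij} = gamma(|i - j|),
                       (r_p)_i = gamma(i),   i,j = 1..p.
Substitute the sample gammas (Toeplitz matrix and right-hand side of size 1):
  Gamma_p = [[3.9789]]
  r_p     = [-1.9735]
With p = 1 this is the single equation gamma(0) phi_1 = gamma(1):
  phi_hat_1 = gamma(1) / gamma(0) = -1.9735 / 3.9789 = -0.4960.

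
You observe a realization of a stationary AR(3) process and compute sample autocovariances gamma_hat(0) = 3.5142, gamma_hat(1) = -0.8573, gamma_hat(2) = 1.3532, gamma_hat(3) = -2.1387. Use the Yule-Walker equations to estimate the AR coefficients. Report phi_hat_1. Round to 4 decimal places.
\hat\phi_{1} = 0.0340

The Yule-Walker equations for an AR(p) process read, in matrix form,
  Gamma_p phi = r_p,   with   (Gamma_p)_{ij} = gamma(|i - j|),
                       (r_p)_i = gamma(i),   i,j = 1..p.
Substitute the sample gammas (Toeplitz matrix and right-hand side of size 3):
  Gamma_p = [[3.5142, -0.8573, 1.3532], [-0.8573, 3.5142, -0.8573], [1.3532, -0.8573, 3.5142]]
  r_p     = [-0.8573, 1.3532, -2.1387]
Written out (R1..R3):
  (R1) 3.5142 phi_1 - 0.8573 phi_2 + 1.3532 phi_3 = -0.8573
  (R2) -0.8573 phi_1 + 3.5142 phi_2 - 0.8573 phi_3 = 1.3532
  (R3) 1.3532 phi_1 - 0.8573 phi_2 + 3.5142 phi_3 = -2.1387
Gaussian elimination:
  R2 <- R2 - (-0.8573/3.5142) R1 = R2 - (-0.243953) R1:  3.305059 phi_2 - 0.527183 phi_3 = 1.144059
  R3 <- R3 - (1.3532/3.5142) R1 = R3 - (0.385066) R1:  -0.527183 phi_2 + 2.993128 phi_3 = -1.808583
  R3 <- R3 - (-0.527183/3.305059) R2 = R3 - (-0.159508) R2:  2.909039 phi_3 = -1.626096
Back-substitution:
  phi_hat_3 = -1.626096 / 2.909039 = -0.558981
  phi_hat_2 = (1.144059 - (-0.527183)(-0.558981)) / 3.305059 = 0.256992
  phi_hat_1 = (-0.8573 - (-0.8573)(0.256992) - (1.3532)(-0.558981)) / 3.5142 = 0.033986
So phi_hat = [0.0340, 0.2570, -0.5590].
Therefore phi_hat_1 = 0.0340.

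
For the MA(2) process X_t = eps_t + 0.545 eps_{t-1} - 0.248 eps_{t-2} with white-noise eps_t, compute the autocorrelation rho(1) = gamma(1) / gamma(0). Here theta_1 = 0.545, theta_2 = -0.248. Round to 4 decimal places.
\rho(1) = 0.3017

For an MA(q) process with theta_0 = 1, the autocovariance is
  gamma(k) = sigma^2 * sum_{i=0..q-k} theta_i * theta_{i+k},
and rho(k) = gamma(k) / gamma(0). Sigma^2 cancels.
  numerator   = (1)*(0.545) + (0.545)*(-0.248) = 0.40984.
  denominator = (1)^2 + (0.545)^2 + (-0.248)^2 = 1.358529.
  rho(1) = 0.40984 / 1.358529 = 0.3017.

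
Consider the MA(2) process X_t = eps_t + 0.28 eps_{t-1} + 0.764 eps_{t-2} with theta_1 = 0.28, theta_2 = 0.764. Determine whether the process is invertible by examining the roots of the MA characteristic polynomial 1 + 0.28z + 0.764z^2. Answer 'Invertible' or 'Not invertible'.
\text{Invertible}

The MA(q) characteristic polynomial is P(z) = 1 + 0.28z + 0.764z^2.
Invertibility requires all roots to lie outside the unit circle, i.e. |z| > 1 for every root.
Set 1 + (0.28) z + (0.764) z^2 = 0, i.e. a z^2 + b z + c = 0 with a = 0.764, b = 0.28, c = 1.
Discriminant D = b^2 - 4ac = (0.28)^2 - 4*(0.764)*1 = 0.0784 - (3.056) = -2.9776.
D < 0, so the roots are the complex-conjugate pair z = (-b +/- i sqrt(-D)) / (2a) = -0.1832 +/- 1.1293i.
For a conjugate pair |z|^2 = z * conj(z) = (product of roots) = c/a = 1/(0.764) = 1.308901, so |z| = sqrt(1.308901) = 1.1441 for both roots.
Moduli of all roots: 1.1441, 1.1441.
All moduli strictly greater than 1? Yes.
Verdict: Invertible.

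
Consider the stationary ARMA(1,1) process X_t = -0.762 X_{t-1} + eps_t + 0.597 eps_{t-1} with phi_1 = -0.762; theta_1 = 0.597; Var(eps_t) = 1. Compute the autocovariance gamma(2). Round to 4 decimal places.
\gamma(2) = 0.1634

Multiply the model equation by X_{t-k} and take expectations. With theta_0 = psi_0 = 1 and psi_j the MA(infinity) weights, this gives
  gamma(k) - sum_i phi_i gamma(k-i) = c_k,
  c_k = sigma^2 * sum_{j=k..q} theta_j psi_{j-k}   (c_k = 0 for k > q),
using gamma(-m) = gamma(m).
psi-weights needed (psi_j = theta_j + sum_i phi_i psi_{j-i}):
  psi_1 = theta_1 + phi_1 = 0.597 + (-0.762) = -0.165
Right-hand sides:
  c_0 = sigma^2 (1 + theta_1 psi_1) = 1 * (1 + (0.597)(-0.165)) = 1 * 0.901495 = 0.901495
  c_1 = sigma^2 theta_1 = 1 * (0.597) = 0.597
  c_2 = 0
Equations for k = 0 and k = 1 (AR order 1):
  gamma(0) = phi_1 gamma(1) + c_0
  gamma(1) = phi_1 gamma(0) + c_1
Substituting the second into the first: gamma(0) (1 - phi_1^2) = c_0 + phi_1 c_1, so
  gamma(0) = (c_0 + phi_1 c_1) / (1 - phi_1^2) = (0.901495 + (-0.762)(0.597)) / (1 - (-0.762)^2) = 0.446581 / 0.419356 = 1.064921.
  gamma(1) = phi_1 gamma(0) + c_1 = (-0.762)(1.064921) + (0.597) = -0.21447.
For k = 2 (> q): gamma(2) = phi_1 gamma(1) = (-0.762)(-0.21447) = 0.163426.
Therefore gamma(2) = 0.1634 (to 4 decimal places).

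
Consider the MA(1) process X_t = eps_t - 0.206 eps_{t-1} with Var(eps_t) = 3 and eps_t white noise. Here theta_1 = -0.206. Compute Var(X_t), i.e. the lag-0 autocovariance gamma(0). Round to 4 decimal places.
\gamma(0) = 3.1273

For an MA(q) process X_t = eps_t + sum_i theta_i eps_{t-i} with
Var(eps_t) = sigma^2, the variance is
  gamma(0) = sigma^2 * (1 + sum_i theta_i^2).
  sum_i theta_i^2 = (-0.206)^2 = 0.042436.
  gamma(0) = 3 * (1 + 0.042436) = 3 * 1.042436 = 3.127308, which rounds to 3.1273.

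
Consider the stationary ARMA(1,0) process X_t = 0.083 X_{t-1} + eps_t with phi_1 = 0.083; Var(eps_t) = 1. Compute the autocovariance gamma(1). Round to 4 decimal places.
\gamma(1) = 0.0836

Multiply the model equation by X_{t-k} and take expectations. With theta_0 = psi_0 = 1 and psi_j the MA(infinity) weights, this gives
  gamma(k) - sum_i phi_i gamma(k-i) = c_k,
  c_k = sigma^2 * sum_{j=k..q} theta_j psi_{j-k}   (c_k = 0 for k > q),
using gamma(-m) = gamma(m).
Pure AR (q = 0): c_0 = sigma^2 = 1, c_k = 0 for k >= 1.
Equations for k = 0 and k = 1 (AR order 1):
  gamma(0) = phi_1 gamma(1) + c_0
  gamma(1) = phi_1 gamma(0) + c_1
Substituting the second into the first: gamma(0) (1 - phi_1^2) = c_0 + phi_1 c_1, so
  gamma(0) = c_0 / (1 - phi_1^2) = 1 / (1 - (0.083)^2) = 1 / 0.993111 = 1.006937.
  gamma(1) = phi_1 gamma(0) = (0.083)(1.006937) = 0.083576.
Therefore gamma(1) = 0.0836 (to 4 decimal places).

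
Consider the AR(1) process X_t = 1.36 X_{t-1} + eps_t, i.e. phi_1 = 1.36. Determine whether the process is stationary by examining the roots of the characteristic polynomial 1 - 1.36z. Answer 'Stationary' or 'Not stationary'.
\text{Not stationary}

The AR(p) characteristic polynomial is P(z) = 1 - 1.36z.
Stationarity requires all roots to lie outside the unit circle, i.e. |z| > 1 for every root.
This is linear in z: 1 + (-1.36) z = 0  =>  z = -1/(-1.36) = 0.735294,  |z| = 0.735294.
Moduli of all roots: 0.7353.
All moduli strictly greater than 1? No.
Verdict: Not stationary.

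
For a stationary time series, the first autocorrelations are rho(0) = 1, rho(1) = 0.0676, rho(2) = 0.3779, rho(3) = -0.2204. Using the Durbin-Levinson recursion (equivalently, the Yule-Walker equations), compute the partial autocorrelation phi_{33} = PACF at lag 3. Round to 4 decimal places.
\phi_{33} = -0.3060

The PACF at lag k is phi_{kk}, the last component of the solution
to the Yule-Walker system G_k phi = r_k where
  (G_k)_{ij} = rho(|i - j|), (r_k)_i = rho(i), i,j = 1..k.
Equivalently, Durbin-Levinson gives phi_{kk} iteratively:
  phi_{11} = rho(1)
  phi_{kk} = [rho(k) - sum_{j=1..k-1} phi_{k-1,j} rho(k-j)]
            / [1 - sum_{j=1..k-1} phi_{k-1,j} rho(j)],
  phi_{k,j} = phi_{k-1,j} - phi_{kk} phi_{k-1,k-j},  j = 1..k-1.
Step k = 1:
  phi_11 = rho(1) = 0.0676.
Step k = 2:
  phi_22 = [rho(2) - phi_11 rho(1)] / [1 - phi_11 rho(1)] = [0.3779 - (0.0676)(0.0676)] / [1 - (0.0676)(0.0676)]
         = 0.37333024 / 0.99543024 = 0.375044.
  Update: phi_21 = phi_11 - phi_22 phi_11 = 0.0676 - (0.375044)(0.0676) = 0.042247.
Step k = 3:
  phi_33 = [rho(3) - phi_21 rho(2) - phi_22 rho(1)] / [1 - phi_21 rho(1) - phi_22 rho(2)]
    numerator   = -0.2204 - (0.042247)(0.3779) - (0.375044)(0.0676) = -0.26171813
    denominator = 1 - (0.042247)(0.0676) - (0.375044)(0.3779) = 0.85541494
  phi_33 = -0.26171813 / 0.85541494 = -0.306.
Therefore phi_{33} = -0.3060.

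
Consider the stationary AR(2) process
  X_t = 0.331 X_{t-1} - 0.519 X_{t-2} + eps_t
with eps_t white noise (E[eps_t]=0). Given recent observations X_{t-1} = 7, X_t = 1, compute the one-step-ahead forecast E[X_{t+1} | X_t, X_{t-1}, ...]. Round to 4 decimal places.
E[X_{t+1} \mid \mathcal F_t] = -3.3020

For an AR(p) model X_t = c + sum_i phi_i X_{t-i} + eps_t, the
one-step-ahead conditional mean is
  E[X_{t+1} | X_t, ...] = c + sum_i phi_i X_{t+1-i}.
Substitute known values:
  E[X_{t+1} | ...] = (0.331) * (1) + (-0.519) * (7)
                   = -3.3020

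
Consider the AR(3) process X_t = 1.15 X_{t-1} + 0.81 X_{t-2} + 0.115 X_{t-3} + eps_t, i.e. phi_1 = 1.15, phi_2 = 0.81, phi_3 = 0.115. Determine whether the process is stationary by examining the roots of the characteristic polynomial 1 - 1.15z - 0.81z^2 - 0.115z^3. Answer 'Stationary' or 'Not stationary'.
\text{Not stationary}

The AR(p) characteristic polynomial is P(z) = 1 - 1.15z - 0.81z^2 - 0.115z^3.
Stationarity requires all roots to lie outside the unit circle, i.e. |z| > 1 for every root.
Degree 3: look for a simple real root z0 first, then factor out (1 - z/z0) and solve the remaining quadratic.
Testing z0 = -4: P(-4) = 1 + (-1.15)(-4) + (-0.81)(-4)^2 + (-0.115)(-4)^3
  = 1 + (4.6) + (-12.96) + (7.36) = 0.  So z_0 = -4 is a root, |z_0| = 4.
Divide out the factor (1 + 0.25 z) = (1 - z/z0) (since 1/z0 = -0.25):
  P(z) = (1 + 0.25 z)(1 + (-1.4) z + (-0.46) z^2)
  [check: z-coef -1.4 - (-0.25) = -1.15; z^2-coef -0.46 - (-0.25)(-1.4) = -0.81; z^3-coef -(-0.25)(-0.46) = -0.115.]
Remaining roots from the quadratic factor 1 + (-1.4) z + (-0.46) z^2:
  Set 1 + (-1.4) z + (-0.46) z^2 = 0, i.e. a z^2 + b z + c = 0 with a = -0.46, b = -1.4, c = 1.
  Discriminant D = b^2 - 4ac = (-1.4)^2 - 4*(-0.46)*1 = 1.96 - (-1.84) = 3.8.
  D >= 0, so the roots are real: z = (-b +/- sqrt(D)) / (2a) = (1.4 +/- 1.949359) / (-0.92).
    z_1 = (1.4 + 1.949359) / (-0.92) = -3.6406,   |z_1| = 3.6406.
    z_2 = (1.4 - 1.949359) / (-0.92) = 0.5971,   |z_2| = 0.5971.
Moduli of all roots: 4.0000, 3.6406, 0.5971.
All moduli strictly greater than 1? No.
Verdict: Not stationary.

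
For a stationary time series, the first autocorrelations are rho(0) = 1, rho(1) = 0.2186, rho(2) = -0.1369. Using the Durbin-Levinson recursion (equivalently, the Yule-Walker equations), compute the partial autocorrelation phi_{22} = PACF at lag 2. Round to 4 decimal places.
\phi_{22} = -0.1940

The PACF at lag k is phi_{kk}, the last component of the solution
to the Yule-Walker system G_k phi = r_k where
  (G_k)_{ij} = rho(|i - j|), (r_k)_i = rho(i), i,j = 1..k.
Equivalently, Durbin-Levinson gives phi_{kk} iteratively:
  phi_{11} = rho(1)
  phi_{kk} = [rho(k) - sum_{j=1..k-1} phi_{k-1,j} rho(k-j)]
            / [1 - sum_{j=1..k-1} phi_{k-1,j} rho(j)],
  phi_{k,j} = phi_{k-1,j} - phi_{kk} phi_{k-1,k-j},  j = 1..k-1.
Step k = 1:
  phi_11 = rho(1) = 0.2186.
Step k = 2:
  phi_22 = [rho(2) - phi_11 rho(1)] / [1 - phi_11 rho(1)] = [-0.1369 - (0.2186)(0.2186)] / [1 - (0.2186)(0.2186)]
         = -0.18468596 / 0.95221404 = -0.194.
Therefore phi_{22} = -0.1940.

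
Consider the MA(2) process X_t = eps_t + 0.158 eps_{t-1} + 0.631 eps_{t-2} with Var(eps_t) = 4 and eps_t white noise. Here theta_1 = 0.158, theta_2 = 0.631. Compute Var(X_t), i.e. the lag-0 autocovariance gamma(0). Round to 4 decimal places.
\gamma(0) = 5.6925

For an MA(q) process X_t = eps_t + sum_i theta_i eps_{t-i} with
Var(eps_t) = sigma^2, the variance is
  gamma(0) = sigma^2 * (1 + sum_i theta_i^2).
  sum_i theta_i^2 = (0.158)^2 + (0.631)^2 = 0.024964 + 0.398161 = 0.423125.
  gamma(0) = 4 * (1 + 0.423125) = 4 * 1.423125 = 5.6925.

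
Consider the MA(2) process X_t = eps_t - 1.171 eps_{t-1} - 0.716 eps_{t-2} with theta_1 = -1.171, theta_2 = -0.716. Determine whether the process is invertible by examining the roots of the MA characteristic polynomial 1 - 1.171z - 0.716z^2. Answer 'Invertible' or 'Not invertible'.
\text{Not invertible}

The MA(q) characteristic polynomial is P(z) = 1 - 1.171z - 0.716z^2.
Invertibility requires all roots to lie outside the unit circle, i.e. |z| > 1 for every root.
Set 1 + (-1.171) z + (-0.716) z^2 = 0, i.e. a z^2 + b z + c = 0 with a = -0.716, b = -1.171, c = 1.
Discriminant D = b^2 - 4ac = (-1.171)^2 - 4*(-0.716)*1 = 1.371241 - (-2.864) = 4.235241.
D >= 0, so the roots are real: z = (-b +/- sqrt(D)) / (2a) = (1.171 +/- 2.05797) / (-1.432).
  z_1 = (1.171 + 2.05797) / (-1.432) = -2.2549,   |z_1| = 2.2549.
  z_2 = (1.171 - 2.05797) / (-1.432) = 0.6194,   |z_2| = 0.6194.
Moduli of all roots: 2.2549, 0.6194.
All moduli strictly greater than 1? No.
Verdict: Not invertible.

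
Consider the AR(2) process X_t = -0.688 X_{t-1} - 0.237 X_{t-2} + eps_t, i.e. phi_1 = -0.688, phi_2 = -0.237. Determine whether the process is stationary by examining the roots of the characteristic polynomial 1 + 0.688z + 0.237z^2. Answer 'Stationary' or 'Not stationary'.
\text{Stationary}

The AR(p) characteristic polynomial is P(z) = 1 + 0.688z + 0.237z^2.
Stationarity requires all roots to lie outside the unit circle, i.e. |z| > 1 for every root.
Set 1 + (0.688) z + (0.237) z^2 = 0, i.e. a z^2 + b z + c = 0 with a = 0.237, b = 0.688, c = 1.
Discriminant D = b^2 - 4ac = (0.688)^2 - 4*(0.237)*1 = 0.473344 - (0.948) = -0.474656.
D < 0, so the roots are the complex-conjugate pair z = (-b +/- i sqrt(-D)) / (2a) = -1.4515 +/- 1.4535i.
For a conjugate pair |z|^2 = z * conj(z) = (product of roots) = c/a = 1/(0.237) = 4.219409, so |z| = sqrt(4.219409) = 2.0541 for both roots.
Moduli of all roots: 2.0541, 2.0541.
All moduli strictly greater than 1? Yes.
Verdict: Stationary.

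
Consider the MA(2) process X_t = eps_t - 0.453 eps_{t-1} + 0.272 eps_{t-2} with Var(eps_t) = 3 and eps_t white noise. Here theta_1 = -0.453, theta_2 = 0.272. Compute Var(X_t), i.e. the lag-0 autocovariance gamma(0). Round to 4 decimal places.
\gamma(0) = 3.8376

For an MA(q) process X_t = eps_t + sum_i theta_i eps_{t-i} with
Var(eps_t) = sigma^2, the variance is
  gamma(0) = sigma^2 * (1 + sum_i theta_i^2).
  sum_i theta_i^2 = (-0.453)^2 + (0.272)^2 = 0.205209 + 0.073984 = 0.279193.
  gamma(0) = 3 * (1 + 0.279193) = 3 * 1.279193 = 3.837579, which rounds to 3.8376.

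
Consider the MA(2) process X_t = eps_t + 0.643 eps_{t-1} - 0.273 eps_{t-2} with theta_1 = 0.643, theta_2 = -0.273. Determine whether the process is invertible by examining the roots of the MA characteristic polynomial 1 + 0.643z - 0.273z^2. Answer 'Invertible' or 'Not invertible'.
\text{Invertible}

The MA(q) characteristic polynomial is P(z) = 1 + 0.643z - 0.273z^2.
Invertibility requires all roots to lie outside the unit circle, i.e. |z| > 1 for every root.
Set 1 + (0.643) z + (-0.273) z^2 = 0, i.e. a z^2 + b z + c = 0 with a = -0.273, b = 0.643, c = 1.
Discriminant D = b^2 - 4ac = (0.643)^2 - 4*(-0.273)*1 = 0.413449 - (-1.092) = 1.505449.
D >= 0, so the roots are real: z = (-b +/- sqrt(D)) / (2a) = (-0.643 +/- 1.226967) / (-0.546).
  z_1 = (-0.643 + 1.226967) / (-0.546) = -1.0695,   |z_1| = 1.0695.
  z_2 = (-0.643 - 1.226967) / (-0.546) = 3.4248,   |z_2| = 3.4248.
Moduli of all roots: 1.0695, 3.4248.
All moduli strictly greater than 1? Yes.
Verdict: Invertible.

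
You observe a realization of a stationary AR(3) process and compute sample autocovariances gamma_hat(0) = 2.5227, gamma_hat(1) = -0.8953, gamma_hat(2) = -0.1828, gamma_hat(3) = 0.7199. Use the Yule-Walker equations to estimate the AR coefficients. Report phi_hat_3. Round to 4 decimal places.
\hat\phi_{3} = 0.2090

The Yule-Walker equations for an AR(p) process read, in matrix form,
  Gamma_p phi = r_p,   with   (Gamma_p)_{ij} = gamma(|i - j|),
                       (r_p)_i = gamma(i),   i,j = 1..p.
Substitute the sample gammas (Toeplitz matrix and right-hand side of size 3):
  Gamma_p = [[2.5227, -0.8953, -0.1828], [-0.8953, 2.5227, -0.8953], [-0.1828, -0.8953, 2.5227]]
  r_p     = [-0.8953, -0.1828, 0.7199]
Written out (R1..R3):
  (R1) 2.5227 phi_1 - 0.8953 phi_2 - 0.1828 phi_3 = -0.8953
  (R2) -0.8953 phi_1 + 2.5227 phi_2 - 0.8953 phi_3 = -0.1828
  (R3) -0.1828 phi_1 - 0.8953 phi_2 + 2.5227 phi_3 = 0.7199
Gaussian elimination:
  R2 <- R2 - (-0.8953/2.5227) R1 = R2 - (-0.354898) R1:  2.20496 phi_2 - 0.960175 phi_3 = -0.50054
  R3 <- R3 - (-0.1828/2.5227) R1 = R3 - (-0.072462) R1:  -0.960175 phi_2 + 2.509454 phi_3 = 0.655025
  R3 <- R3 - (-0.960175/2.20496) R2 = R3 - (-0.435461) R2:  2.091335 phi_3 = 0.437059
Back-substitution:
  phi_hat_3 = 0.437059 / 2.091335 = 0.208986
  phi_hat_2 = (-0.50054 - (-0.960175)(0.208986)) / 2.20496 = -0.136001
  phi_hat_1 = (-0.8953 - (-0.8953)(-0.136001) - (-0.1828)(0.208986)) / 2.5227 = -0.38802
So phi_hat = [-0.3880, -0.1360, 0.2090].
Therefore phi_hat_3 = 0.2090.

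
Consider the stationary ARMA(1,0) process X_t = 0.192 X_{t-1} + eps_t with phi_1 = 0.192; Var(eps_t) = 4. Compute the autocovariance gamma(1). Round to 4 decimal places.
\gamma(1) = 0.7974

Multiply the model equation by X_{t-k} and take expectations. With theta_0 = psi_0 = 1 and psi_j the MA(infinity) weights, this gives
  gamma(k) - sum_i phi_i gamma(k-i) = c_k,
  c_k = sigma^2 * sum_{j=k..q} theta_j psi_{j-k}   (c_k = 0 for k > q),
using gamma(-m) = gamma(m).
Pure AR (q = 0): c_0 = sigma^2 = 4, c_k = 0 for k >= 1.
Equations for k = 0 and k = 1 (AR order 1):
  gamma(0) = phi_1 gamma(1) + c_0
  gamma(1) = phi_1 gamma(0) + c_1
Substituting the second into the first: gamma(0) (1 - phi_1^2) = c_0 + phi_1 c_1, so
  gamma(0) = c_0 / (1 - phi_1^2) = 4 / (1 - (0.192)^2) = 4 / 0.963136 = 4.1531.
  gamma(1) = phi_1 gamma(0) = (0.192)(4.1531) = 0.797395.
Therefore gamma(1) = 0.7974 (to 4 decimal places).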